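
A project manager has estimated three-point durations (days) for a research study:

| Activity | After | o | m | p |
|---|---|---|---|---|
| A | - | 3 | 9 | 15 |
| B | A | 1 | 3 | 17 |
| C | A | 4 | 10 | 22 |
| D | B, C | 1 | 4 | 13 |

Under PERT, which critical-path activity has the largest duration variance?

te_A = (3 + 4·9 + 15)/6 = 54/6 = 9; σ²_A = ((15−3)/6)² = 4.000
te_B = (1 + 4·3 + 17)/6 = 30/6 = 5; σ²_B = ((17−1)/6)² = 7.111
te_C = (4 + 4·10 + 22)/6 = 66/6 = 11; σ²_C = ((22−4)/6)² = 9.000
te_D = (1 + 4·4 + 13)/6 = 30/6 = 5; σ²_D = ((13−1)/6)² = 4.000

Forward pass:
ES_A = 0; EF_A = 9
ES_B = 9; EF_B = 9+5 = 14
ES_C = 9; EF_C = 9+11 = 20
ES_D = max(EF_B=14, EF_C=20) = 20; EF_D = 20+5 = 25
Expected project duration μ = 25 days. Critical path: A → C → D.

Variances on critical path: σ²_A=4.000, σ²_C=9.000, σ²_D=4.000.
Largest is σ²_C = 9.000.

C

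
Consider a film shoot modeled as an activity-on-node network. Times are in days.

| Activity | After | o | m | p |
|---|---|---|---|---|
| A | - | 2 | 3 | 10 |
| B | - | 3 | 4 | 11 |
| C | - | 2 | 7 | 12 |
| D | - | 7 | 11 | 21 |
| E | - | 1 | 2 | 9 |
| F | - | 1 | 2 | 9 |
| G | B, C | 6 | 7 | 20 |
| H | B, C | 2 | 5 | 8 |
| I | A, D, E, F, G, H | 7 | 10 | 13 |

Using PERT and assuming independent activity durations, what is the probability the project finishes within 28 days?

te_A = (2 + 4·3 + 10)/6 = 24/6 = 4; σ²_A = ((10−2)/6)² = 1.778
te_B = (3 + 4·4 + 11)/6 = 30/6 = 5; σ²_B = ((11−3)/6)² = 1.778
te_C = (2 + 4·7 + 12)/6 = 42/6 = 7; σ²_C = ((12−2)/6)² = 2.778
te_D = (7 + 4·11 + 21)/6 = 72/6 = 12; σ²_D = ((21−7)/6)² = 5.444
te_E = (1 + 4·2 + 9)/6 = 18/6 = 3; σ²_E = ((9−1)/6)² = 1.778
te_F = (1 + 4·2 + 9)/6 = 18/6 = 3; σ²_F = ((9−1)/6)² = 1.778
te_G = (6 + 4·7 + 20)/6 = 54/6 = 9; σ²_G = ((20−6)/6)² = 5.444
te_H = (2 + 4·5 + 8)/6 = 30/6 = 5; σ²_H = ((8−2)/6)² = 1.000
te_I = (7 + 4·10 + 13)/6 = 60/6 = 10; σ²_I = ((13−7)/6)² = 1.000

Forward pass:
ES_A = 0; EF_A = 4
ES_B = 0; EF_B = 5
ES_C = 0; EF_C = 7
ES_D = 0; EF_D = 12
ES_E = 0; EF_E = 3
ES_F = 0; EF_F = 3
ES_G = max(EF_B=5, EF_C=7) = 7; EF_G = 7+9 = 16
ES_H = max(EF_B=5, EF_C=7) = 7; EF_H = 7+5 = 12
ES_I = max(EF_A=4, EF_D=12, EF_E=3, EF_F=3, EF_G=16, EF_H=12) = 16; EF_I = 16+10 = 26
Expected project duration μ = 26 days. Critical path: C → G → I.

Variance along critical path = 2.778 + 5.444 + 1.000 = 9.222; σ = √9.222 = 3.037 days.
Z = (28 − 26) / 3.037 = 0.659
P(T ≤ 28) = Φ(0.659) ≈ 0.745

0.745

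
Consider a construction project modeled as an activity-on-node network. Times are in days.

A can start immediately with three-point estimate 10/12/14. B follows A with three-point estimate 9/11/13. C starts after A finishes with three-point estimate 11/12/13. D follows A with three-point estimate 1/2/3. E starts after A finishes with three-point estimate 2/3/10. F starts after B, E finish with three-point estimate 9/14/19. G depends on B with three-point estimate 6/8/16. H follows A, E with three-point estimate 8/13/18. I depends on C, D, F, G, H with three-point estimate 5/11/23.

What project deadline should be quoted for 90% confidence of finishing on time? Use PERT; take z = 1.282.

53.6 days

te_A = (10 + 4·12 + 14)/6 = 72/6 = 12; σ²_A = ((14−10)/6)² = 0.444
te_B = (9 + 4·11 + 13)/6 = 66/6 = 11; σ²_B = ((13−9)/6)² = 0.444
te_C = (11 + 4·12 + 13)/6 = 72/6 = 12; σ²_C = ((13−11)/6)² = 0.111
te_D = (1 + 4·2 + 3)/6 = 12/6 = 2; σ²_D = ((3−1)/6)² = 0.111
te_E = (2 + 4·3 + 10)/6 = 24/6 = 4; σ²_E = ((10−2)/6)² = 1.778
te_F = (9 + 4·14 + 19)/6 = 84/6 = 14; σ²_F = ((19−9)/6)² = 2.778
te_G = (6 + 4·8 + 16)/6 = 54/6 = 9; σ²_G = ((16−6)/6)² = 2.778
te_H = (8 + 4·13 + 18)/6 = 78/6 = 13; σ²_H = ((18−8)/6)² = 2.778
te_I = (5 + 4·11 + 23)/6 = 72/6 = 12; σ²_I = ((23−5)/6)² = 9.000

Forward pass:
ES_A = 0; EF_A = 12
ES_B = 12; EF_B = 12+11 = 23
ES_C = 12; EF_C = 12+12 = 24
ES_D = 12; EF_D = 12+2 = 14
ES_E = 12; EF_E = 12+4 = 16
ES_F = max(EF_B=23, EF_E=16) = 23; EF_F = 23+14 = 37
ES_G = 23; EF_G = 23+9 = 32
ES_H = max(EF_A=12, EF_E=16) = 16; EF_H = 16+13 = 29
ES_I = max(EF_C=24, EF_D=14, EF_F=37, EF_G=32, EF_H=29) = 37; EF_I = 37+12 = 49
Expected project duration μ = 49 days. Critical path: A → B → F → I.

Variance along critical path = 0.444 + 0.444 + 2.778 + 9.000 = 12.667; σ = 3.559 days.
D = μ + z·σ = 49 + 1.282·3.559 = 53.6 days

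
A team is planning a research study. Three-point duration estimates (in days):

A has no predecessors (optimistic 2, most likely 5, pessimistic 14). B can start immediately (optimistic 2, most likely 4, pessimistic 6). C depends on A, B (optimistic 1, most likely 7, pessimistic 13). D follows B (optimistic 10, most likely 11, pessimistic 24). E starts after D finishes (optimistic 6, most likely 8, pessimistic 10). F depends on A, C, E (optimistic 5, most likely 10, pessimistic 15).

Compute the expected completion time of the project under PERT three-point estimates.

te_A = (2 + 4·5 + 14)/6 = 36/6 = 6
te_B = (2 + 4·4 + 6)/6 = 24/6 = 4
te_C = (1 + 4·7 + 13)/6 = 42/6 = 7
te_D = (10 + 4·11 + 24)/6 = 78/6 = 13
te_E = (6 + 4·8 + 10)/6 = 48/6 = 8
te_F = (5 + 4·10 + 15)/6 = 60/6 = 10

Forward pass:
ES_A = 0; EF_A = 6
ES_B = 0; EF_B = 4
ES_C = max(EF_A=6, EF_B=4) = 6; EF_C = 6+7 = 13
ES_D = 4; EF_D = 4+13 = 17
ES_E = 17; EF_E = 17+8 = 25
ES_F = max(EF_A=6, EF_C=13, EF_E=25) = 25; EF_F = 25+10 = 35
Expected project duration μ = 35 days. Critical path: B → D → E → F.

35 days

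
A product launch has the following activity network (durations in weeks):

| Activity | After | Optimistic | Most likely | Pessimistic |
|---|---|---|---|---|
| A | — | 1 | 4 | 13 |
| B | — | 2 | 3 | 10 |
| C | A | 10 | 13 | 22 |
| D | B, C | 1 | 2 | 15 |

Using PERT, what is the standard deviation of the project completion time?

3.67 weeks

te_A = (1 + 4·4 + 13)/6 = 30/6 = 5; σ²_A = ((13−1)/6)² = 4.000
te_B = (2 + 4·3 + 10)/6 = 24/6 = 4; σ²_B = ((10−2)/6)² = 1.778
te_C = (10 + 4·13 + 22)/6 = 84/6 = 14; σ²_C = ((22−10)/6)² = 4.000
te_D = (1 + 4·2 + 15)/6 = 24/6 = 4; σ²_D = ((15−1)/6)² = 5.444

Forward pass:
ES_A = 0; EF_A = 5
ES_B = 0; EF_B = 4
ES_C = 5; EF_C = 5+14 = 19
ES_D = max(EF_B=4, EF_C=19) = 19; EF_D = 19+4 = 23
Expected project duration μ = 23 weeks. Critical path: A → C → D.

Variance along critical path = 4.000 + 4.000 + 5.444 = 13.444
σ = √13.444 = 3.667 weeks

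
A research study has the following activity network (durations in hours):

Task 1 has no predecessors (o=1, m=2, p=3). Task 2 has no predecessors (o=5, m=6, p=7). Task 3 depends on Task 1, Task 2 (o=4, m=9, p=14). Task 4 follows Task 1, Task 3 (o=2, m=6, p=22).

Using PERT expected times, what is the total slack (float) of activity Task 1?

te_Task 1 = (1 + 4·2 + 3)/6 = 12/6 = 2
te_Task 2 = (5 + 4·6 + 7)/6 = 36/6 = 6
te_Task 3 = (4 + 4·9 + 14)/6 = 54/6 = 9
te_Task 4 = (2 + 4·6 + 22)/6 = 48/6 = 8

Forward pass:
ES_Task 1 = 0; EF_Task 1 = 2
ES_Task 2 = 0; EF_Task 2 = 6
ES_Task 3 = max(EF_Task 1=2, EF_Task 2=6) = 6; EF_Task 3 = 6+9 = 15
ES_Task 4 = max(EF_Task 1=2, EF_Task 3=15) = 15; EF_Task 4 = 15+8 = 23
Expected project duration μ = 23 hours. Critical path: Task 2 → Task 3 → Task 4.

Backward pass:
LF_Task 4 = 23; LS_Task 4 = 23−8 = 15
LF_Task 3 = LS_Task 4 = 15; LS_Task 3 = 15−9 = 6
LF_Task 2 = LS_Task 3 = 6; LS_Task 2 = 6−6 = 0
LF_Task 1 = min(LS_Task 3=6, LS_Task 4=15) = 6; LS_Task 1 = 6−2 = 4
Slack_Task 1 = LS_Task 1 − ES_Task 1 = 4 − 0 = 4

4 hours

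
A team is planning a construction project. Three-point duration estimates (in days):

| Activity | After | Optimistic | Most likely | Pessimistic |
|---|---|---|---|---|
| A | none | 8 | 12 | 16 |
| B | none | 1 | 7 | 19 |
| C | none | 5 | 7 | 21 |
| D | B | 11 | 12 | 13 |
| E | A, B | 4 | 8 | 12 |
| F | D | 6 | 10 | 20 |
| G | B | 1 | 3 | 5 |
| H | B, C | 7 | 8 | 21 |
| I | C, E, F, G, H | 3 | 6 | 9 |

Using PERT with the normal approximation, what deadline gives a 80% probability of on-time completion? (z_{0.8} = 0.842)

te_A = (8 + 4·12 + 16)/6 = 72/6 = 12; σ²_A = ((16−8)/6)² = 1.778
te_B = (1 + 4·7 + 19)/6 = 48/6 = 8; σ²_B = ((19−1)/6)² = 9.000
te_C = (5 + 4·7 + 21)/6 = 54/6 = 9; σ²_C = ((21−5)/6)² = 7.111
te_D = (11 + 4·12 + 13)/6 = 72/6 = 12; σ²_D = ((13−11)/6)² = 0.111
te_E = (4 + 4·8 + 12)/6 = 48/6 = 8; σ²_E = ((12−4)/6)² = 1.778
te_F = (6 + 4·10 + 20)/6 = 66/6 = 11; σ²_F = ((20−6)/6)² = 5.444
te_G = (1 + 4·3 + 5)/6 = 18/6 = 3; σ²_G = ((5−1)/6)² = 0.444
te_H = (7 + 4·8 + 21)/6 = 60/6 = 10; σ²_H = ((21−7)/6)² = 5.444
te_I = (3 + 4·6 + 9)/6 = 36/6 = 6; σ²_I = ((9−3)/6)² = 1.000

Forward pass:
ES_A = 0; EF_A = 12
ES_B = 0; EF_B = 8
ES_C = 0; EF_C = 9
ES_D = 8; EF_D = 8+12 = 20
ES_E = max(EF_A=12, EF_B=8) = 12; EF_E = 12+8 = 20
ES_F = 20; EF_F = 20+11 = 31
ES_G = 8; EF_G = 8+3 = 11
ES_H = max(EF_B=8, EF_C=9) = 9; EF_H = 9+10 = 19
ES_I = max(EF_C=9, EF_E=20, EF_F=31, EF_G=11, EF_H=19) = 31; EF_I = 31+6 = 37
Expected project duration μ = 37 days. Critical path: B → D → F → I.

Variance along critical path = 9.000 + 0.111 + 5.444 + 1.000 = 15.556; σ = 3.944 days.
D = μ + z·σ = 37 + 0.842·3.944 = 40.3 days

40.3 days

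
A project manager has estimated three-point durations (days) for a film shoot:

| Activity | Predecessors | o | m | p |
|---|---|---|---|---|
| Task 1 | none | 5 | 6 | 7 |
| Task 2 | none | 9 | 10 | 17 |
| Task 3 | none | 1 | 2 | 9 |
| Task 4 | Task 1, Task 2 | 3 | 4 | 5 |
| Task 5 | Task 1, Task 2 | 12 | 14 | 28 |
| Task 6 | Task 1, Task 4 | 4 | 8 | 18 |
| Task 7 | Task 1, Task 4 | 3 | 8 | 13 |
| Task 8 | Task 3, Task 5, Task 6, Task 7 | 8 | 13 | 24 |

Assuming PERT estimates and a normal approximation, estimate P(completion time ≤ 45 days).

te_Task 1 = (5 + 4·6 + 7)/6 = 36/6 = 6; σ²_Task 1 = ((7−5)/6)² = 0.111
te_Task 2 = (9 + 4·10 + 17)/6 = 66/6 = 11; σ²_Task 2 = ((17−9)/6)² = 1.778
te_Task 3 = (1 + 4·2 + 9)/6 = 18/6 = 3; σ²_Task 3 = ((9−1)/6)² = 1.778
te_Task 4 = (3 + 4·4 + 5)/6 = 24/6 = 4; σ²_Task 4 = ((5−3)/6)² = 0.111
te_Task 5 = (12 + 4·14 + 28)/6 = 96/6 = 16; σ²_Task 5 = ((28−12)/6)² = 7.111
te_Task 6 = (4 + 4·8 + 18)/6 = 54/6 = 9; σ²_Task 6 = ((18−4)/6)² = 5.444
te_Task 7 = (3 + 4·8 + 13)/6 = 48/6 = 8; σ²_Task 7 = ((13−3)/6)² = 2.778
te_Task 8 = (8 + 4·13 + 24)/6 = 84/6 = 14; σ²_Task 8 = ((24−8)/6)² = 7.111

Forward pass:
ES_Task 1 = 0; EF_Task 1 = 6
ES_Task 2 = 0; EF_Task 2 = 11
ES_Task 3 = 0; EF_Task 3 = 3
ES_Task 4 = max(EF_Task 1=6, EF_Task 2=11) = 11; EF_Task 4 = 11+4 = 15
ES_Task 5 = max(EF_Task 1=6, EF_Task 2=11) = 11; EF_Task 5 = 11+16 = 27
ES_Task 6 = max(EF_Task 1=6, EF_Task 4=15) = 15; EF_Task 6 = 15+9 = 24
ES_Task 7 = max(EF_Task 1=6, EF_Task 4=15) = 15; EF_Task 7 = 15+8 = 23
ES_Task 8 = max(EF_Task 3=3, EF_Task 5=27, EF_Task 6=24, EF_Task 7=23) = 27; EF_Task 8 = 27+14 = 41
Expected project duration μ = 41 days. Critical path: Task 2 → Task 5 → Task 8.

Variance along critical path = 1.778 + 7.111 + 7.111 = 16.000; σ = √16.000 = 4.000 days.
Z = (45 − 41) / 4.000 = 1.000
P(T ≤ 45) = Φ(1.000) ≈ 0.841

0.841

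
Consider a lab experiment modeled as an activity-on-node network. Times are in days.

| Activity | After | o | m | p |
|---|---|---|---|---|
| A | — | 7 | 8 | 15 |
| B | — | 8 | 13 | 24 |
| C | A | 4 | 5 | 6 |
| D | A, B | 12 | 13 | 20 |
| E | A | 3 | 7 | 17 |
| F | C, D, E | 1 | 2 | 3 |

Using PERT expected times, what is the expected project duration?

te_A = (7 + 4·8 + 15)/6 = 54/6 = 9
te_B = (8 + 4·13 + 24)/6 = 84/6 = 14
te_C = (4 + 4·5 + 6)/6 = 30/6 = 5
te_D = (12 + 4·13 + 20)/6 = 84/6 = 14
te_E = (3 + 4·7 + 17)/6 = 48/6 = 8
te_F = (1 + 4·2 + 3)/6 = 12/6 = 2

Forward pass:
ES_A = 0; EF_A = 9
ES_B = 0; EF_B = 14
ES_C = 9; EF_C = 9+5 = 14
ES_D = max(EF_A=9, EF_B=14) = 14; EF_D = 14+14 = 28
ES_E = 9; EF_E = 9+8 = 17
ES_F = max(EF_C=14, EF_D=28, EF_E=17) = 28; EF_F = 28+2 = 30
Expected project duration μ = 30 days. Critical path: B → D → F.

30 days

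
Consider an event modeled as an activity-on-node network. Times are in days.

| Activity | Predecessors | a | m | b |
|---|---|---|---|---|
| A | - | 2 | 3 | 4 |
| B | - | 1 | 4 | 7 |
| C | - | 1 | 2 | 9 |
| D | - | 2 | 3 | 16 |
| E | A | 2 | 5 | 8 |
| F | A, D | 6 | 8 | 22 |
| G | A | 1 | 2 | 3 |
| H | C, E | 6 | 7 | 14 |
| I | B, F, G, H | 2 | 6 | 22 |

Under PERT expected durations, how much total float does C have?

te_A = (2 + 4·3 + 4)/6 = 18/6 = 3
te_B = (1 + 4·4 + 7)/6 = 24/6 = 4
te_C = (1 + 4·2 + 9)/6 = 18/6 = 3
te_D = (2 + 4·3 + 16)/6 = 30/6 = 5
te_E = (2 + 4·5 + 8)/6 = 30/6 = 5
te_F = (6 + 4·8 + 22)/6 = 60/6 = 10
te_G = (1 + 4·2 + 3)/6 = 12/6 = 2
te_H = (6 + 4·7 + 14)/6 = 48/6 = 8
te_I = (2 + 4·6 + 22)/6 = 48/6 = 8

Forward pass:
ES_A = 0; EF_A = 3
ES_B = 0; EF_B = 4
ES_C = 0; EF_C = 3
ES_D = 0; EF_D = 5
ES_E = 3; EF_E = 3+5 = 8
ES_F = max(EF_A=3, EF_D=5) = 5; EF_F = 5+10 = 15
ES_G = 3; EF_G = 3+2 = 5
ES_H = max(EF_C=3, EF_E=8) = 8; EF_H = 8+8 = 16
ES_I = max(EF_B=4, EF_F=15, EF_G=5, EF_H=16) = 16; EF_I = 16+8 = 24
Expected project duration μ = 24 days. Critical path: A → E → H → I.

Backward pass:
LF_I = 24; LS_I = 24−8 = 16
LF_H = LS_I = 16; LS_H = 16−8 = 8
LF_G = LS_I = 16; LS_G = 16−2 = 14
LF_F = LS_I = 16; LS_F = 16−10 = 6
LF_E = LS_H = 8; LS_E = 8−5 = 3
LF_D = LS_F = 6; LS_D = 6−5 = 1
LF_C = LS_H = 8; LS_C = 8−3 = 5
LF_B = LS_I = 16; LS_B = 16−4 = 12
LF_A = min(LS_E=3, LS_F=6, LS_G=14) = 3; LS_A = 3−3 = 0
Slack_C = LS_C − ES_C = 5 − 0 = 5

5 days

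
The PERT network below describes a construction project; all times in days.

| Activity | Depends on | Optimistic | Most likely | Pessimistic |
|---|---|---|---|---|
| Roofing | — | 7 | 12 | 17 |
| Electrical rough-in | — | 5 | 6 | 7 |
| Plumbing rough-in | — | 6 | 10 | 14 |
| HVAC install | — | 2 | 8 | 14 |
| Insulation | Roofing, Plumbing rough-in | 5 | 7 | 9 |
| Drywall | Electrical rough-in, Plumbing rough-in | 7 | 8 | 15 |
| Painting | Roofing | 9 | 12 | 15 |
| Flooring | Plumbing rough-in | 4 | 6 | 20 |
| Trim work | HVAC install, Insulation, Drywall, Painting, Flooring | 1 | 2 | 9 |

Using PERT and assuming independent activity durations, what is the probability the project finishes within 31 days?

te_Roofing = (7 + 4·12 + 17)/6 = 72/6 = 12; σ²_Roofing = ((17−7)/6)² = 2.778
te_Electrical rough-in = (5 + 4·6 + 7)/6 = 36/6 = 6; σ²_Electrical rough-in = ((7−5)/6)² = 0.111
te_Plumbing rough-in = (6 + 4·10 + 14)/6 = 60/6 = 10; σ²_Plumbing rough-in = ((14−6)/6)² = 1.778
te_HVAC install = (2 + 4·8 + 14)/6 = 48/6 = 8; σ²_HVAC install = ((14−2)/6)² = 4.000
te_Insulation = (5 + 4·7 + 9)/6 = 42/6 = 7; σ²_Insulation = ((9−5)/6)² = 0.444
te_Drywall = (7 + 4·8 + 15)/6 = 54/6 = 9; σ²_Drywall = ((15−7)/6)² = 1.778
te_Painting = (9 + 4·12 + 15)/6 = 72/6 = 12; σ²_Painting = ((15−9)/6)² = 1.000
te_Flooring = (4 + 4·6 + 20)/6 = 48/6 = 8; σ²_Flooring = ((20−4)/6)² = 7.111
te_Trim work = (1 + 4·2 + 9)/6 = 18/6 = 3; σ²_Trim work = ((9−1)/6)² = 1.778

Forward pass:
ES_Roofing = 0; EF_Roofing = 12
ES_Electrical rough-in = 0; EF_Electrical rough-in = 6
ES_Plumbing rough-in = 0; EF_Plumbing rough-in = 10
ES_HVAC install = 0; EF_HVAC install = 8
ES_Insulation = max(EF_Roofing=12, EF_Plumbing rough-in=10) = 12; EF_Insulation = 12+7 = 19
ES_Drywall = max(EF_Electrical rough-in=6, EF_Plumbing rough-in=10) = 10; EF_Drywall = 10+9 = 19
ES_Painting = 12; EF_Painting = 12+12 = 24
ES_Flooring = 10; EF_Flooring = 10+8 = 18
ES_Trim work = max(EF_HVAC install=8, EF_Insulation=19, EF_Drywall=19, EF_Painting=24, EF_Flooring=18) = 24; EF_Trim work = 24+3 = 27
Expected project duration μ = 27 days. Critical path: Roofing → Painting → Trim work.

Variance along critical path = 2.778 + 1.000 + 1.778 = 5.556; σ = √5.556 = 2.357 days.
Z = (31 − 27) / 2.357 = 1.697
P(T ≤ 31) = Φ(1.697) ≈ 0.955

0.955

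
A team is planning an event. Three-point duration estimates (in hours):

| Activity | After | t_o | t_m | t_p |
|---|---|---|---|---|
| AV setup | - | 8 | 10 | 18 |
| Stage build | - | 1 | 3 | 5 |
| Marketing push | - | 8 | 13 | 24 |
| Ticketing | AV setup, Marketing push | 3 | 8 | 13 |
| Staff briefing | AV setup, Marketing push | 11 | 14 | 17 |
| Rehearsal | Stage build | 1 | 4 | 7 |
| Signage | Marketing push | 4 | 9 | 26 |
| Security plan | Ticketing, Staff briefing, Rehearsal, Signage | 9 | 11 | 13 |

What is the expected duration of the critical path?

39 hours

te_AV setup = (8 + 4·10 + 18)/6 = 66/6 = 11
te_Stage build = (1 + 4·3 + 5)/6 = 18/6 = 3
te_Marketing push = (8 + 4·13 + 24)/6 = 84/6 = 14
te_Ticketing = (3 + 4·8 + 13)/6 = 48/6 = 8
te_Staff briefing = (11 + 4·14 + 17)/6 = 84/6 = 14
te_Rehearsal = (1 + 4·4 + 7)/6 = 24/6 = 4
te_Signage = (4 + 4·9 + 26)/6 = 66/6 = 11
te_Security plan = (9 + 4·11 + 13)/6 = 66/6 = 11

Forward pass:
ES_AV setup = 0; EF_AV setup = 11
ES_Stage build = 0; EF_Stage build = 3
ES_Marketing push = 0; EF_Marketing push = 14
ES_Ticketing = max(EF_AV setup=11, EF_Marketing push=14) = 14; EF_Ticketing = 14+8 = 22
ES_Staff briefing = max(EF_AV setup=11, EF_Marketing push=14) = 14; EF_Staff briefing = 14+14 = 28
ES_Rehearsal = 3; EF_Rehearsal = 3+4 = 7
ES_Signage = 14; EF_Signage = 14+11 = 25
ES_Security plan = max(EF_Ticketing=22, EF_Staff briefing=28, EF_Rehearsal=7, EF_Signage=25) = 28; EF_Security plan = 28+11 = 39
Expected project duration μ = 39 hours. Critical path: Marketing push → Staff briefing → Security plan.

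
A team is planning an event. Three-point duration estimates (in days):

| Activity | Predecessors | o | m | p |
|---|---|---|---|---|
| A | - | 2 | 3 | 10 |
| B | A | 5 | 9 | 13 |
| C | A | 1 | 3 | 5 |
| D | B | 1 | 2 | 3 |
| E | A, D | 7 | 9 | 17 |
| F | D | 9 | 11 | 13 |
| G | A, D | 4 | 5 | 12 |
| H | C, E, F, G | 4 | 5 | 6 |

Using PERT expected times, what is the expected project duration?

te_A = (2 + 4·3 + 10)/6 = 24/6 = 4
te_B = (5 + 4·9 + 13)/6 = 54/6 = 9
te_C = (1 + 4·3 + 5)/6 = 18/6 = 3
te_D = (1 + 4·2 + 3)/6 = 12/6 = 2
te_E = (7 + 4·9 + 17)/6 = 60/6 = 10
te_F = (9 + 4·11 + 13)/6 = 66/6 = 11
te_G = (4 + 4·5 + 12)/6 = 36/6 = 6
te_H = (4 + 4·5 + 6)/6 = 30/6 = 5

Forward pass:
ES_A = 0; EF_A = 4
ES_B = 4; EF_B = 4+9 = 13
ES_C = 4; EF_C = 4+3 = 7
ES_D = 13; EF_D = 13+2 = 15
ES_E = max(EF_A=4, EF_D=15) = 15; EF_E = 15+10 = 25
ES_F = 15; EF_F = 15+11 = 26
ES_G = max(EF_A=4, EF_D=15) = 15; EF_G = 15+6 = 21
ES_H = max(EF_C=7, EF_E=25, EF_F=26, EF_G=21) = 26; EF_H = 26+5 = 31
Expected project duration μ = 31 days. Critical path: A → B → D → F → H.

31 days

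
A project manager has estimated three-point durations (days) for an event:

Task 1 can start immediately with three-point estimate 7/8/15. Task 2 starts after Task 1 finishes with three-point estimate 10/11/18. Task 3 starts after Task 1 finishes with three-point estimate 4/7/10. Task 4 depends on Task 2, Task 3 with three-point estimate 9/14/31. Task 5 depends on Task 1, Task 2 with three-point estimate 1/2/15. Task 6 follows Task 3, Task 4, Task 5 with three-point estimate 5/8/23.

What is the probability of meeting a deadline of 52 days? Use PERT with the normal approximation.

te_Task 1 = (7 + 4·8 + 15)/6 = 54/6 = 9; σ²_Task 1 = ((15−7)/6)² = 1.778
te_Task 2 = (10 + 4·11 + 18)/6 = 72/6 = 12; σ²_Task 2 = ((18−10)/6)² = 1.778
te_Task 3 = (4 + 4·7 + 10)/6 = 42/6 = 7; σ²_Task 3 = ((10−4)/6)² = 1.000
te_Task 4 = (9 + 4·14 + 31)/6 = 96/6 = 16; σ²_Task 4 = ((31−9)/6)² = 13.444
te_Task 5 = (1 + 4·2 + 15)/6 = 24/6 = 4; σ²_Task 5 = ((15−1)/6)² = 5.444
te_Task 6 = (5 + 4·8 + 23)/6 = 60/6 = 10; σ²_Task 6 = ((23−5)/6)² = 9.000

Forward pass:
ES_Task 1 = 0; EF_Task 1 = 9
ES_Task 2 = 9; EF_Task 2 = 9+12 = 21
ES_Task 3 = 9; EF_Task 3 = 9+7 = 16
ES_Task 4 = max(EF_Task 2=21, EF_Task 3=16) = 21; EF_Task 4 = 21+16 = 37
ES_Task 5 = max(EF_Task 1=9, EF_Task 2=21) = 21; EF_Task 5 = 21+4 = 25
ES_Task 6 = max(EF_Task 3=16, EF_Task 4=37, EF_Task 5=25) = 37; EF_Task 6 = 37+10 = 47
Expected project duration μ = 47 days. Critical path: Task 1 → Task 2 → Task 4 → Task 6.

Variance along critical path = 1.778 + 1.778 + 13.444 + 9.000 = 26.000; σ = √26.000 = 5.099 days.
Z = (52 − 47) / 5.099 = 0.981
P(T ≤ 52) = Φ(0.981) ≈ 0.837

0.837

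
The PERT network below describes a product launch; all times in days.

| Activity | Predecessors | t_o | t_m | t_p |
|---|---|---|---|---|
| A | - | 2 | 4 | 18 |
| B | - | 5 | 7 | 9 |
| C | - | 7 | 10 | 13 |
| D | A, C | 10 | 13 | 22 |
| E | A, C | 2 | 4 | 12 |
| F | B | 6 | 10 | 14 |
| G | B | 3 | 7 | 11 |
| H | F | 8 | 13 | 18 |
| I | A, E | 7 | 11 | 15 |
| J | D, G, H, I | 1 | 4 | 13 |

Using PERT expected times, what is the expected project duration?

te_A = (2 + 4·4 + 18)/6 = 36/6 = 6
te_B = (5 + 4·7 + 9)/6 = 42/6 = 7
te_C = (7 + 4·10 + 13)/6 = 60/6 = 10
te_D = (10 + 4·13 + 22)/6 = 84/6 = 14
te_E = (2 + 4·4 + 12)/6 = 30/6 = 5
te_F = (6 + 4·10 + 14)/6 = 60/6 = 10
te_G = (3 + 4·7 + 11)/6 = 42/6 = 7
te_H = (8 + 4·13 + 18)/6 = 78/6 = 13
te_I = (7 + 4·11 + 15)/6 = 66/6 = 11
te_J = (1 + 4·4 + 13)/6 = 30/6 = 5

Forward pass:
ES_A = 0; EF_A = 6
ES_B = 0; EF_B = 7
ES_C = 0; EF_C = 10
ES_D = max(EF_A=6, EF_C=10) = 10; EF_D = 10+14 = 24
ES_E = max(EF_A=6, EF_C=10) = 10; EF_E = 10+5 = 15
ES_F = 7; EF_F = 7+10 = 17
ES_G = 7; EF_G = 7+7 = 14
ES_H = 17; EF_H = 17+13 = 30
ES_I = max(EF_A=6, EF_E=15) = 15; EF_I = 15+11 = 26
ES_J = max(EF_D=24, EF_G=14, EF_H=30, EF_I=26) = 30; EF_J = 30+5 = 35
Expected project duration μ = 35 days. Critical path: B → F → H → J.

35 days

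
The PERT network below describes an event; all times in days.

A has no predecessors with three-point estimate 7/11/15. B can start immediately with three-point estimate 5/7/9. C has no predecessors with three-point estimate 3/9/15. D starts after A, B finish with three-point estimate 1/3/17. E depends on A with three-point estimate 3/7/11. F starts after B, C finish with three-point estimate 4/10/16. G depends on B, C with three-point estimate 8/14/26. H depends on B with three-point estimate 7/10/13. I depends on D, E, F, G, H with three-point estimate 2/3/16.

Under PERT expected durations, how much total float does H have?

7 days

te_A = (7 + 4·11 + 15)/6 = 66/6 = 11
te_B = (5 + 4·7 + 9)/6 = 42/6 = 7
te_C = (3 + 4·9 + 15)/6 = 54/6 = 9
te_D = (1 + 4·3 + 17)/6 = 30/6 = 5
te_E = (3 + 4·7 + 11)/6 = 42/6 = 7
te_F = (4 + 4·10 + 16)/6 = 60/6 = 10
te_G = (8 + 4·14 + 26)/6 = 90/6 = 15
te_H = (7 + 4·10 + 13)/6 = 60/6 = 10
te_I = (2 + 4·3 + 16)/6 = 30/6 = 5

Forward pass:
ES_A = 0; EF_A = 11
ES_B = 0; EF_B = 7
ES_C = 0; EF_C = 9
ES_D = max(EF_A=11, EF_B=7) = 11; EF_D = 11+5 = 16
ES_E = 11; EF_E = 11+7 = 18
ES_F = max(EF_B=7, EF_C=9) = 9; EF_F = 9+10 = 19
ES_G = max(EF_B=7, EF_C=9) = 9; EF_G = 9+15 = 24
ES_H = 7; EF_H = 7+10 = 17
ES_I = max(EF_D=16, EF_E=18, EF_F=19, EF_G=24, EF_H=17) = 24; EF_I = 24+5 = 29
Expected project duration μ = 29 days. Critical path: C → G → I.

Backward pass:
LF_I = 29; LS_I = 29−5 = 24
LF_H = LS_I = 24; LS_H = 24−10 = 14
LF_G = LS_I = 24; LS_G = 24−15 = 9
LF_F = LS_I = 24; LS_F = 24−10 = 14
LF_E = LS_I = 24; LS_E = 24−7 = 17
LF_D = LS_I = 24; LS_D = 24−5 = 19
LF_C = min(LS_F=14, LS_G=9) = 9; LS_C = 9−9 = 0
LF_B = min(LS_D=19, LS_F=14, LS_G=9, LS_H=14) = 9; LS_B = 9−7 = 2
LF_A = min(LS_D=19, LS_E=17) = 17; LS_A = 17−11 = 6
Slack_H = LS_H − ES_H = 14 − 7 = 7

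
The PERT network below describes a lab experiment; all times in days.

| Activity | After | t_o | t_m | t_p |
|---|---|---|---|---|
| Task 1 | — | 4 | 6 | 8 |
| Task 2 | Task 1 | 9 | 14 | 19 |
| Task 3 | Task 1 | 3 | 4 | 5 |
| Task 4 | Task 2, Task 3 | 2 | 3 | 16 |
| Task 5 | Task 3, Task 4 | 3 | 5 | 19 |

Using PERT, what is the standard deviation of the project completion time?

te_Task 1 = (4 + 4·6 + 8)/6 = 36/6 = 6; σ²_Task 1 = ((8−4)/6)² = 0.444
te_Task 2 = (9 + 4·14 + 19)/6 = 84/6 = 14; σ²_Task 2 = ((19−9)/6)² = 2.778
te_Task 3 = (3 + 4·4 + 5)/6 = 24/6 = 4; σ²_Task 3 = ((5−3)/6)² = 0.111
te_Task 4 = (2 + 4·3 + 16)/6 = 30/6 = 5; σ²_Task 4 = ((16−2)/6)² = 5.444
te_Task 5 = (3 + 4·5 + 19)/6 = 42/6 = 7; σ²_Task 5 = ((19−3)/6)² = 7.111

Forward pass:
ES_Task 1 = 0; EF_Task 1 = 6
ES_Task 2 = 6; EF_Task 2 = 6+14 = 20
ES_Task 3 = 6; EF_Task 3 = 6+4 = 10
ES_Task 4 = max(EF_Task 2=20, EF_Task 3=10) = 20; EF_Task 4 = 20+5 = 25
ES_Task 5 = max(EF_Task 3=10, EF_Task 4=25) = 25; EF_Task 5 = 25+7 = 32
Expected project duration μ = 32 days. Critical path: Task 1 → Task 2 → Task 4 → Task 5.

Variance along critical path = 0.444 + 2.778 + 5.444 + 7.111 = 15.778
σ = √15.778 = 3.972 days

3.97 days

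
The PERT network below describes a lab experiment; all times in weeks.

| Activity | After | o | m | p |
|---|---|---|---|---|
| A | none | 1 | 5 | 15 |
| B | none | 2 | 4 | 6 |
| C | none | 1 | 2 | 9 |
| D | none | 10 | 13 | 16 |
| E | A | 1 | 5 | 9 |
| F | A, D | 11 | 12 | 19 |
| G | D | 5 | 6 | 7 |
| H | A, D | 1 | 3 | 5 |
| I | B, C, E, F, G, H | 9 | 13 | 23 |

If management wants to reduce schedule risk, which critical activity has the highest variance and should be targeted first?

te_A = (1 + 4·5 + 15)/6 = 36/6 = 6; σ²_A = ((15−1)/6)² = 5.444
te_B = (2 + 4·4 + 6)/6 = 24/6 = 4; σ²_B = ((6−2)/6)² = 0.444
te_C = (1 + 4·2 + 9)/6 = 18/6 = 3; σ²_C = ((9−1)/6)² = 1.778
te_D = (10 + 4·13 + 16)/6 = 78/6 = 13; σ²_D = ((16−10)/6)² = 1.000
te_E = (1 + 4·5 + 9)/6 = 30/6 = 5; σ²_E = ((9−1)/6)² = 1.778
te_F = (11 + 4·12 + 19)/6 = 78/6 = 13; σ²_F = ((19−11)/6)² = 1.778
te_G = (5 + 4·6 + 7)/6 = 36/6 = 6; σ²_G = ((7−5)/6)² = 0.111
te_H = (1 + 4·3 + 5)/6 = 18/6 = 3; σ²_H = ((5−1)/6)² = 0.444
te_I = (9 + 4·13 + 23)/6 = 84/6 = 14; σ²_I = ((23−9)/6)² = 5.444

Forward pass:
ES_A = 0; EF_A = 6
ES_B = 0; EF_B = 4
ES_C = 0; EF_C = 3
ES_D = 0; EF_D = 13
ES_E = 6; EF_E = 6+5 = 11
ES_F = max(EF_A=6, EF_D=13) = 13; EF_F = 13+13 = 26
ES_G = 13; EF_G = 13+6 = 19
ES_H = max(EF_A=6, EF_D=13) = 13; EF_H = 13+3 = 16
ES_I = max(EF_B=4, EF_C=3, EF_E=11, EF_F=26, EF_G=19, EF_H=16) = 26; EF_I = 26+14 = 40
Expected project duration μ = 40 weeks. Critical path: D → F → I.

Variances on critical path: σ²_D=1.000, σ²_F=1.778, σ²_I=5.444.
Largest is σ²_I = 5.444.

I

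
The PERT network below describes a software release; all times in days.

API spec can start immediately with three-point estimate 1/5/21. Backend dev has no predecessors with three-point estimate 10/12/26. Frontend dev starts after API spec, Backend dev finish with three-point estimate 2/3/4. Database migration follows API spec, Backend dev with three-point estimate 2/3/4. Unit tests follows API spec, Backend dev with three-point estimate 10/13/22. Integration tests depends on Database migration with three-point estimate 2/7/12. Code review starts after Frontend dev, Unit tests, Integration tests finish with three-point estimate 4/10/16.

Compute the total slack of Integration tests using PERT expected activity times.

4 days

te_API spec = (1 + 4·5 + 21)/6 = 42/6 = 7
te_Backend dev = (10 + 4·12 + 26)/6 = 84/6 = 14
te_Frontend dev = (2 + 4·3 + 4)/6 = 18/6 = 3
te_Database migration = (2 + 4·3 + 4)/6 = 18/6 = 3
te_Unit tests = (10 + 4·13 + 22)/6 = 84/6 = 14
te_Integration tests = (2 + 4·7 + 12)/6 = 42/6 = 7
te_Code review = (4 + 4·10 + 16)/6 = 60/6 = 10

Forward pass:
ES_API spec = 0; EF_API spec = 7
ES_Backend dev = 0; EF_Backend dev = 14
ES_Frontend dev = max(EF_API spec=7, EF_Backend dev=14) = 14; EF_Frontend dev = 14+3 = 17
ES_Database migration = max(EF_API spec=7, EF_Backend dev=14) = 14; EF_Database migration = 14+3 = 17
ES_Unit tests = max(EF_API spec=7, EF_Backend dev=14) = 14; EF_Unit tests = 14+14 = 28
ES_Integration tests = 17; EF_Integration tests = 17+7 = 24
ES_Code review = max(EF_Frontend dev=17, EF_Unit tests=28, EF_Integration tests=24) = 28; EF_Code review = 28+10 = 38
Expected project duration μ = 38 days. Critical path: Backend dev → Unit tests → Code review.

Backward pass:
LF_Code review = 38; LS_Code review = 38−10 = 28
LF_Integration tests = LS_Code review = 28; LS_Integration tests = 28−7 = 21
LF_Unit tests = LS_Code review = 28; LS_Unit tests = 28−14 = 14
LF_Database migration = LS_Integration tests = 21; LS_Database migration = 21−3 = 18
LF_Frontend dev = LS_Code review = 28; LS_Frontend dev = 28−3 = 25
LF_Backend dev = min(LS_Frontend dev=25, LS_Database migration=18, LS_Unit tests=14) = 14; LS_Backend dev = 14−14 = 0
LF_API spec = min(LS_Frontend dev=25, LS_Database migration=18, LS_Unit tests=14) = 14; LS_API spec = 14−7 = 7
Slack_Integration tests = LS_Integration tests − ES_Integration tests = 21 − 17 = 4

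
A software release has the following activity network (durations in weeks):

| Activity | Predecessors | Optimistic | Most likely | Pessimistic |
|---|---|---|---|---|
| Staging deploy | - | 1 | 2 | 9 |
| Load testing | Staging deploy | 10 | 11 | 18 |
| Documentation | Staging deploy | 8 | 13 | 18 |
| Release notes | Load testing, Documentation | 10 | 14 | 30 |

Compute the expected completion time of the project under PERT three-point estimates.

32 weeks

te_Staging deploy = (1 + 4·2 + 9)/6 = 18/6 = 3
te_Load testing = (10 + 4·11 + 18)/6 = 72/6 = 12
te_Documentation = (8 + 4·13 + 18)/6 = 78/6 = 13
te_Release notes = (10 + 4·14 + 30)/6 = 96/6 = 16

Forward pass:
ES_Staging deploy = 0; EF_Staging deploy = 3
ES_Load testing = 3; EF_Load testing = 3+12 = 15
ES_Documentation = 3; EF_Documentation = 3+13 = 16
ES_Release notes = max(EF_Load testing=15, EF_Documentation=16) = 16; EF_Release notes = 16+16 = 32
Expected project duration μ = 32 weeks. Critical path: Staging deploy → Documentation → Release notes.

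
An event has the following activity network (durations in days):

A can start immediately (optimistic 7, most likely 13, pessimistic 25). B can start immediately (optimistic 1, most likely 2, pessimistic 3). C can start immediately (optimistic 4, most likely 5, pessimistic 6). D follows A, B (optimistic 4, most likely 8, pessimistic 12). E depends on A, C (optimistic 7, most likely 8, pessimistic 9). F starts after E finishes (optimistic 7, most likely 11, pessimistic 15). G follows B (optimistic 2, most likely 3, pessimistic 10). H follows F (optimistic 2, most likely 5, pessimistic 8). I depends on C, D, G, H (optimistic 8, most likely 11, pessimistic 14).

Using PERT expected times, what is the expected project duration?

te_A = (7 + 4·13 + 25)/6 = 84/6 = 14
te_B = (1 + 4·2 + 3)/6 = 12/6 = 2
te_C = (4 + 4·5 + 6)/6 = 30/6 = 5
te_D = (4 + 4·8 + 12)/6 = 48/6 = 8
te_E = (7 + 4·8 + 9)/6 = 48/6 = 8
te_F = (7 + 4·11 + 15)/6 = 66/6 = 11
te_G = (2 + 4·3 + 10)/6 = 24/6 = 4
te_H = (2 + 4·5 + 8)/6 = 30/6 = 5
te_I = (8 + 4·11 + 14)/6 = 66/6 = 11

Forward pass:
ES_A = 0; EF_A = 14
ES_B = 0; EF_B = 2
ES_C = 0; EF_C = 5
ES_D = max(EF_A=14, EF_B=2) = 14; EF_D = 14+8 = 22
ES_E = max(EF_A=14, EF_C=5) = 14; EF_E = 14+8 = 22
ES_F = 22; EF_F = 22+11 = 33
ES_G = 2; EF_G = 2+4 = 6
ES_H = 33; EF_H = 33+5 = 38
ES_I = max(EF_C=5, EF_D=22, EF_G=6, EF_H=38) = 38; EF_I = 38+11 = 49
Expected project duration μ = 49 days. Critical path: A → E → F → H → I.

49 days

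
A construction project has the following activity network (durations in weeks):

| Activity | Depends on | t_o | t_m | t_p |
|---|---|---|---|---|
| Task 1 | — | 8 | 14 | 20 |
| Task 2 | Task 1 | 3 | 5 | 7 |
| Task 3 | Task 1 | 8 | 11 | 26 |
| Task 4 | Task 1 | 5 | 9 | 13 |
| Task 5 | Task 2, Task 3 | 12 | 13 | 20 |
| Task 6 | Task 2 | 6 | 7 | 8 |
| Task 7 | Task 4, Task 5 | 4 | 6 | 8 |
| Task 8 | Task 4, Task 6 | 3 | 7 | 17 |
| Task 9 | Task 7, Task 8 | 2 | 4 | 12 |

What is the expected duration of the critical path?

te_Task 1 = (8 + 4·14 + 20)/6 = 84/6 = 14
te_Task 2 = (3 + 4·5 + 7)/6 = 30/6 = 5
te_Task 3 = (8 + 4·11 + 26)/6 = 78/6 = 13
te_Task 4 = (5 + 4·9 + 13)/6 = 54/6 = 9
te_Task 5 = (12 + 4·13 + 20)/6 = 84/6 = 14
te_Task 6 = (6 + 4·7 + 8)/6 = 42/6 = 7
te_Task 7 = (4 + 4·6 + 8)/6 = 36/6 = 6
te_Task 8 = (3 + 4·7 + 17)/6 = 48/6 = 8
te_Task 9 = (2 + 4·4 + 12)/6 = 30/6 = 5

Forward pass:
ES_Task 1 = 0; EF_Task 1 = 14
ES_Task 2 = 14; EF_Task 2 = 14+5 = 19
ES_Task 3 = 14; EF_Task 3 = 14+13 = 27
ES_Task 4 = 14; EF_Task 4 = 14+9 = 23
ES_Task 5 = max(EF_Task 2=19, EF_Task 3=27) = 27; EF_Task 5 = 27+14 = 41
ES_Task 6 = 19; EF_Task 6 = 19+7 = 26
ES_Task 7 = max(EF_Task 4=23, EF_Task 5=41) = 41; EF_Task 7 = 41+6 = 47
ES_Task 8 = max(EF_Task 4=23, EF_Task 6=26) = 26; EF_Task 8 = 26+8 = 34
ES_Task 9 = max(EF_Task 7=47, EF_Task 8=34) = 47; EF_Task 9 = 47+5 = 52
Expected project duration μ = 52 weeks. Critical path: Task 1 → Task 3 → Task 5 → Task 7 → Task 9.

52 weeks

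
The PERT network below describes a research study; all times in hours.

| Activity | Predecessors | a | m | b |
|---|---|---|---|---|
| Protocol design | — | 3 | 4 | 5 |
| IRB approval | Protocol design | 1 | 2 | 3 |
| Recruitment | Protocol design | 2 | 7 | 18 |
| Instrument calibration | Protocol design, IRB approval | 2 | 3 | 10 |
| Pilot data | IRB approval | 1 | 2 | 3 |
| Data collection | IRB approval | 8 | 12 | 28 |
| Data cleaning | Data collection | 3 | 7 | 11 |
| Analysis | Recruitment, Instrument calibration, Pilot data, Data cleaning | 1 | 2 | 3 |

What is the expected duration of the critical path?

te_Protocol design = (3 + 4·4 + 5)/6 = 24/6 = 4
te_IRB approval = (1 + 4·2 + 3)/6 = 12/6 = 2
te_Recruitment = (2 + 4·7 + 18)/6 = 48/6 = 8
te_Instrument calibration = (2 + 4·3 + 10)/6 = 24/6 = 4
te_Pilot data = (1 + 4·2 + 3)/6 = 12/6 = 2
te_Data collection = (8 + 4·12 + 28)/6 = 84/6 = 14
te_Data cleaning = (3 + 4·7 + 11)/6 = 42/6 = 7
te_Analysis = (1 + 4·2 + 3)/6 = 12/6 = 2

Forward pass:
ES_Protocol design = 0; EF_Protocol design = 4
ES_IRB approval = 4; EF_IRB approval = 4+2 = 6
ES_Recruitment = 4; EF_Recruitment = 4+8 = 12
ES_Instrument calibration = max(EF_Protocol design=4, EF_IRB approval=6) = 6; EF_Instrument calibration = 6+4 = 10
ES_Pilot data = 6; EF_Pilot data = 6+2 = 8
ES_Data collection = 6; EF_Data collection = 6+14 = 20
ES_Data cleaning = 20; EF_Data cleaning = 20+7 = 27
ES_Analysis = max(EF_Recruitment=12, EF_Instrument calibration=10, EF_Pilot data=8, EF_Data cleaning=27) = 27; EF_Analysis = 27+2 = 29
Expected project duration μ = 29 hours. Critical path: Protocol design → IRB approval → Data collection → Data cleaning → Analysis.

29 hours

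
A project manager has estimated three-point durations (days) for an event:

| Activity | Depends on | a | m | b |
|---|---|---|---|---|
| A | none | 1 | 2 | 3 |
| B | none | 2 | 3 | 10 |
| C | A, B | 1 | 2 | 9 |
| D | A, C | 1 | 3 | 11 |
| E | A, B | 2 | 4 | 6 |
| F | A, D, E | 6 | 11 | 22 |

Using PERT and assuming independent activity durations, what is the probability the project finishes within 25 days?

te_A = (1 + 4·2 + 3)/6 = 12/6 = 2; σ²_A = ((3−1)/6)² = 0.111
te_B = (2 + 4·3 + 10)/6 = 24/6 = 4; σ²_B = ((10−2)/6)² = 1.778
te_C = (1 + 4·2 + 9)/6 = 18/6 = 3; σ²_C = ((9−1)/6)² = 1.778
te_D = (1 + 4·3 + 11)/6 = 24/6 = 4; σ²_D = ((11−1)/6)² = 2.778
te_E = (2 + 4·4 + 6)/6 = 24/6 = 4; σ²_E = ((6−2)/6)² = 0.444
te_F = (6 + 4·11 + 22)/6 = 72/6 = 12; σ²_F = ((22−6)/6)² = 7.111

Forward pass:
ES_A = 0; EF_A = 2
ES_B = 0; EF_B = 4
ES_C = max(EF_A=2, EF_B=4) = 4; EF_C = 4+3 = 7
ES_D = max(EF_A=2, EF_C=7) = 7; EF_D = 7+4 = 11
ES_E = max(EF_A=2, EF_B=4) = 4; EF_E = 4+4 = 8
ES_F = max(EF_A=2, EF_D=11, EF_E=8) = 11; EF_F = 11+12 = 23
Expected project duration μ = 23 days. Critical path: B → C → D → F.

Variance along critical path = 1.778 + 1.778 + 2.778 + 7.111 = 13.444; σ = √13.444 = 3.667 days.
Z = (25 − 23) / 3.667 = 0.545
P(T ≤ 25) = Φ(0.545) ≈ 0.707

0.707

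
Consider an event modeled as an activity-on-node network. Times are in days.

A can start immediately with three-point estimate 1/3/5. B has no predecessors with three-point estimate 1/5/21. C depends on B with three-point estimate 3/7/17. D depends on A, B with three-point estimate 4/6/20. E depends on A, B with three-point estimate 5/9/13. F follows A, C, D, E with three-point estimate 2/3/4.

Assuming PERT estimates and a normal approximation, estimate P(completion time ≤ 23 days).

0.866

te_A = (1 + 4·3 + 5)/6 = 18/6 = 3; σ²_A = ((5−1)/6)² = 0.444
te_B = (1 + 4·5 + 21)/6 = 42/6 = 7; σ²_B = ((21−1)/6)² = 11.111
te_C = (3 + 4·7 + 17)/6 = 48/6 = 8; σ²_C = ((17−3)/6)² = 5.444
te_D = (4 + 4·6 + 20)/6 = 48/6 = 8; σ²_D = ((20−4)/6)² = 7.111
te_E = (5 + 4·9 + 13)/6 = 54/6 = 9; σ²_E = ((13−5)/6)² = 1.778
te_F = (2 + 4·3 + 4)/6 = 18/6 = 3; σ²_F = ((4−2)/6)² = 0.111

Forward pass:
ES_A = 0; EF_A = 3
ES_B = 0; EF_B = 7
ES_C = 7; EF_C = 7+8 = 15
ES_D = max(EF_A=3, EF_B=7) = 7; EF_D = 7+8 = 15
ES_E = max(EF_A=3, EF_B=7) = 7; EF_E = 7+9 = 16
ES_F = max(EF_A=3, EF_C=15, EF_D=15, EF_E=16) = 16; EF_F = 16+3 = 19
Expected project duration μ = 19 days. Critical path: B → E → F.

Variance along critical path = 11.111 + 1.778 + 0.111 = 13.000; σ = √13.000 = 3.606 days.
Z = (23 − 19) / 3.606 = 1.109
P(T ≤ 23) = Φ(1.109) ≈ 0.866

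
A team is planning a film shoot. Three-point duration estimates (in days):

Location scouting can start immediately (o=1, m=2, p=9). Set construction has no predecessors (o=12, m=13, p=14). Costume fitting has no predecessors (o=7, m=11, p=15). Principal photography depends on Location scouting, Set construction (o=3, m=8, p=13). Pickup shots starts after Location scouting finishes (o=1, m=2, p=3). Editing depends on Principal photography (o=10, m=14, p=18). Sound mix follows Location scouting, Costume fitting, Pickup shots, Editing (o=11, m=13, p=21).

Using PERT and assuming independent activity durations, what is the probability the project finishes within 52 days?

te_Location scouting = (1 + 4·2 + 9)/6 = 18/6 = 3; σ²_Location scouting = ((9−1)/6)² = 1.778
te_Set construction = (12 + 4·13 + 14)/6 = 78/6 = 13; σ²_Set construction = ((14−12)/6)² = 0.111
te_Costume fitting = (7 + 4·11 + 15)/6 = 66/6 = 11; σ²_Costume fitting = ((15−7)/6)² = 1.778
te_Principal photography = (3 + 4·8 + 13)/6 = 48/6 = 8; σ²_Principal photography = ((13−3)/6)² = 2.778
te_Pickup shots = (1 + 4·2 + 3)/6 = 12/6 = 2; σ²_Pickup shots = ((3−1)/6)² = 0.111
te_Editing = (10 + 4·14 + 18)/6 = 84/6 = 14; σ²_Editing = ((18−10)/6)² = 1.778
te_Sound mix = (11 + 4·13 + 21)/6 = 84/6 = 14; σ²_Sound mix = ((21−11)/6)² = 2.778

Forward pass:
ES_Location scouting = 0; EF_Location scouting = 3
ES_Set construction = 0; EF_Set construction = 13
ES_Costume fitting = 0; EF_Costume fitting = 11
ES_Principal photography = max(EF_Location scouting=3, EF_Set construction=13) = 13; EF_Principal photography = 13+8 = 21
ES_Pickup shots = 3; EF_Pickup shots = 3+2 = 5
ES_Editing = 21; EF_Editing = 21+14 = 35
ES_Sound mix = max(EF_Location scouting=3, EF_Costume fitting=11, EF_Pickup shots=5, EF_Editing=35) = 35; EF_Sound mix = 35+14 = 49
Expected project duration μ = 49 days. Critical path: Set construction → Principal photography → Editing → Sound mix.

Variance along critical path = 0.111 + 2.778 + 1.778 + 2.778 = 7.444; σ = √7.444 = 2.728 days.
Z = (52 − 49) / 2.728 = 1.100
P(T ≤ 52) = Φ(1.100) ≈ 0.864

0.864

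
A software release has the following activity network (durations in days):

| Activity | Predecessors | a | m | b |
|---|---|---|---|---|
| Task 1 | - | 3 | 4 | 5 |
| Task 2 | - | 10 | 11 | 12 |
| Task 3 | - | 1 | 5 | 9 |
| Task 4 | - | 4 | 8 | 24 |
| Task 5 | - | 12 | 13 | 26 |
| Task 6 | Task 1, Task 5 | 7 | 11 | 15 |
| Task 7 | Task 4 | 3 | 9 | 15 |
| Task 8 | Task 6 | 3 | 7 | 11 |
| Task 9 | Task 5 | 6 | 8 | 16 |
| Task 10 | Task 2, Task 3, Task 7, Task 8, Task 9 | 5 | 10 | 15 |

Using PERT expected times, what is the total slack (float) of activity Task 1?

te_Task 1 = (3 + 4·4 + 5)/6 = 24/6 = 4
te_Task 2 = (10 + 4·11 + 12)/6 = 66/6 = 11
te_Task 3 = (1 + 4·5 + 9)/6 = 30/6 = 5
te_Task 4 = (4 + 4·8 + 24)/6 = 60/6 = 10
te_Task 5 = (12 + 4·13 + 26)/6 = 90/6 = 15
te_Task 6 = (7 + 4·11 + 15)/6 = 66/6 = 11
te_Task 7 = (3 + 4·9 + 15)/6 = 54/6 = 9
te_Task 8 = (3 + 4·7 + 11)/6 = 42/6 = 7
te_Task 9 = (6 + 4·8 + 16)/6 = 54/6 = 9
te_Task 10 = (5 + 4·10 + 15)/6 = 60/6 = 10

Forward pass:
ES_Task 1 = 0; EF_Task 1 = 4
ES_Task 2 = 0; EF_Task 2 = 11
ES_Task 3 = 0; EF_Task 3 = 5
ES_Task 4 = 0; EF_Task 4 = 10
ES_Task 5 = 0; EF_Task 5 = 15
ES_Task 6 = max(EF_Task 1=4, EF_Task 5=15) = 15; EF_Task 6 = 15+11 = 26
ES_Task 7 = 10; EF_Task 7 = 10+9 = 19
ES_Task 8 = 26; EF_Task 8 = 26+7 = 33
ES_Task 9 = 15; EF_Task 9 = 15+9 = 24
ES_Task 10 = max(EF_Task 2=11, EF_Task 3=5, EF_Task 7=19, EF_Task 8=33, EF_Task 9=24) = 33; EF_Task 10 = 33+10 = 43
Expected project duration μ = 43 days. Critical path: Task 5 → Task 6 → Task 8 → Task 10.

Backward pass:
LF_Task 10 = 43; LS_Task 10 = 43−10 = 33
LF_Task 9 = LS_Task 10 = 33; LS_Task 9 = 33−9 = 24
LF_Task 8 = LS_Task 10 = 33; LS_Task 8 = 33−7 = 26
LF_Task 7 = LS_Task 10 = 33; LS_Task 7 = 33−9 = 24
LF_Task 6 = LS_Task 8 = 26; LS_Task 6 = 26−11 = 15
LF_Task 5 = min(LS_Task 6=15, LS_Task 9=24) = 15; LS_Task 5 = 15−15 = 0
LF_Task 4 = LS_Task 7 = 24; LS_Task 4 = 24−10 = 14
LF_Task 3 = LS_Task 10 = 33; LS_Task 3 = 33−5 = 28
LF_Task 2 = LS_Task 10 = 33; LS_Task 2 = 33−11 = 22
LF_Task 1 = LS_Task 6 = 15; LS_Task 1 = 15−4 = 11
Slack_Task 1 = LS_Task 1 − ES_Task 1 = 11 − 0 = 11

11 days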